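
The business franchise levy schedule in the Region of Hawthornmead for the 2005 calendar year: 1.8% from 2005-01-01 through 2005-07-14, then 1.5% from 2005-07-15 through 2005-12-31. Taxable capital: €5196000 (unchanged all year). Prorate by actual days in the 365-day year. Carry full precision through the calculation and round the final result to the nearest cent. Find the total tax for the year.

€86267.84

2005-01-01 to 2005-07-14: 195 days at 1.8% → €5196000 × 1.8% × 195/365 = €49967.0137
2005-07-15 to 2005-12-31: 170 days at 1.5% → €5196000 × 1.5% × 170/365 = €36300.8219
Total = €86267.8356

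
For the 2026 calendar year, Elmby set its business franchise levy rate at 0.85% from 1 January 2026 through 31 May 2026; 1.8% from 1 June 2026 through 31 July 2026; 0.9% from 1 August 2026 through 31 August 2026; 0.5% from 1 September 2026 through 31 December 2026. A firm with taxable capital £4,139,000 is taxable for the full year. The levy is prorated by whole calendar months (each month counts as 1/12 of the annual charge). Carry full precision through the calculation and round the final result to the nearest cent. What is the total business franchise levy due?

£37,078.54

1 January – 31 May 2026: 5 months at 0.85% → £4,139,000 × 0.85% × 5/12 = £14,658.9583
1 June – 31 July 2026: 2 months at 1.8% → £4,139,000 × 1.8% × 2/12 = £12,417.0000
1 August – 31 August 2026: 1 month at 0.9% → £4,139,000 × 0.9% × 1/12 = £3,104.2500
1 September – 31 December 2026: 4 months at 0.5% → £4,139,000 × 0.5% × 4/12 = £6,898.3333
Total = £37,078.5417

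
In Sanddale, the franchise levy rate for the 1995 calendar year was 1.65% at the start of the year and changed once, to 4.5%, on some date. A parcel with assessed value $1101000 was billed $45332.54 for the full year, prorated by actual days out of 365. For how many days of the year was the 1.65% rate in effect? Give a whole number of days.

Let d = days at the first rate; then 365 − d days at the second rate.
$1101000 × [1.65%·d + 4.5%·(365−d)] / 365 = $45332.54
Solving gives d = 49, so the new rate took effect on 19 Feb 1995.

49 days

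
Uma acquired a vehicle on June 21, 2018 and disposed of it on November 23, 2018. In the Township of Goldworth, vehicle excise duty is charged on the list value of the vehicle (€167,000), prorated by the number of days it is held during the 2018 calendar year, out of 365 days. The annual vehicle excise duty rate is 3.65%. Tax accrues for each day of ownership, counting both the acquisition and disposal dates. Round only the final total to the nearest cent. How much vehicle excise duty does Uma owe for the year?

€2,605.20

Days held (June 21 – November 23, 2018): 156 out of 365
Tax = €167,000 × 3.65% × 156/365 = €2,605.2000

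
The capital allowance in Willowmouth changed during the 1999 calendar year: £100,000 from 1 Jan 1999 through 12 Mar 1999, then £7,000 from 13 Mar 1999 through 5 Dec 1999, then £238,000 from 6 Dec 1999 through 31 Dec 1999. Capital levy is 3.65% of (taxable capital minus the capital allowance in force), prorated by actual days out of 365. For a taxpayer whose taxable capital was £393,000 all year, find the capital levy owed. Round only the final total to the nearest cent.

1 Jan – 12 Mar 1999: 71 days, exemption £100,000 → (£393,000 − £100,000) × 3.65% × 71/365 = £2,080.3000
13 Mar – 5 Dec 1999: 268 days, exemption £7,000 → (£393,000 − £7,000) × 3.65% × 268/365 = £10,344.8000
6 Dec – 31 Dec 1999: 26 days, exemption £238,000 → (£393,000 − £238,000) × 3.65% × 26/365 = £403.0000
Total = £12,828.1000

£12,828.10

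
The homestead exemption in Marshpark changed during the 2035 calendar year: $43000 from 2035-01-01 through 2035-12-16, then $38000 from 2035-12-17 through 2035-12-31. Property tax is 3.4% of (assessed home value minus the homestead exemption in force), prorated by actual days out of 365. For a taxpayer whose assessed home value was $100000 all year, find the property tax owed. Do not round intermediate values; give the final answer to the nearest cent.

2035-01-01 to 2035-12-16: 350 days, exemption $43000 → ($100000 − $43000) × 3.4% × 350/365 = $1858.3562
2035-12-17 to 2035-12-31: 15 days, exemption $38000 → ($100000 − $38000) × 3.4% × 15/365 = $86.6301
Total = $1944.9863

$1944.99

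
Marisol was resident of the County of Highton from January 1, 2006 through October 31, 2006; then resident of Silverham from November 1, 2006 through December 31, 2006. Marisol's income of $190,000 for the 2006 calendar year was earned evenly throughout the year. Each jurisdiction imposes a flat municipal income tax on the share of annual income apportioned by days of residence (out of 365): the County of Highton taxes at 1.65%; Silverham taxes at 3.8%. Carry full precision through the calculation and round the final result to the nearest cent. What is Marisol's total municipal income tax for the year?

$3,817.70

The County of Highton, January 1 – October 31, 2006: 304 days → $190,000 × 1.65% × 304/365 = $2,611.0685
Silverham, November 1 – December 31, 2006: 61 days → $190,000 × 3.8% × 61/365 = $1,206.6301
Total = $3,817.6986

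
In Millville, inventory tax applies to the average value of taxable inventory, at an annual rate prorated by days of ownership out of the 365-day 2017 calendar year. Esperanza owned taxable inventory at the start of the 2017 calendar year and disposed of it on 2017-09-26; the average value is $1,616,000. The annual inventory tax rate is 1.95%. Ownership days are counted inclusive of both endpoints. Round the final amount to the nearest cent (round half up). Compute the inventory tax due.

Days held (2017-01-01 to 2017-09-26): 269 out of 365
Tax = $1,616,000 × 1.95% × 269/365 = $23,223.9123

$23,223.91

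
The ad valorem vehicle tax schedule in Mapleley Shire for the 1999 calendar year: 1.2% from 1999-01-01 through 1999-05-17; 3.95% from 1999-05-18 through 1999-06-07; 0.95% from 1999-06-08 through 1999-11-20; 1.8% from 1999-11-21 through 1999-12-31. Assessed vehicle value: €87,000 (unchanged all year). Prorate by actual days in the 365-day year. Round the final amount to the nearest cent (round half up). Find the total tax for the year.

1999-01-01 to 1999-05-17: 137 days at 1.2% → €87,000 × 1.2% × 137/365 = €391.8575
1999-05-18 to 1999-06-07: 21 days at 3.95% → €87,000 × 3.95% × 21/365 = €197.7164
1999-06-08 to 1999-11-20: 166 days at 0.95% → €87,000 × 0.95% × 166/365 = €375.8877
1999-11-21 to 1999-12-31: 41 days at 1.8% → €87,000 × 1.8% × 41/365 = €175.9068
Total = €1,141.3685

€1,141.37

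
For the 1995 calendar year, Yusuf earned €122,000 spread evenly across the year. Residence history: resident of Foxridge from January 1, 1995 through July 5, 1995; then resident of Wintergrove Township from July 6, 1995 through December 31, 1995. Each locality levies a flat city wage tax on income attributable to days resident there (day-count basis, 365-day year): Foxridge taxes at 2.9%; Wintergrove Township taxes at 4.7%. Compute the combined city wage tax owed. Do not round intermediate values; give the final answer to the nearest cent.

€4,614.94

Foxridge, January 1 – July 5, 1995: 186 days → €122,000 × 2.9% × 186/365 = €1,802.9260
Wintergrove Township, July 6 – December 31, 1995: 179 days → €122,000 × 4.7% × 179/365 = €2,812.0164
Total = €4,614.9425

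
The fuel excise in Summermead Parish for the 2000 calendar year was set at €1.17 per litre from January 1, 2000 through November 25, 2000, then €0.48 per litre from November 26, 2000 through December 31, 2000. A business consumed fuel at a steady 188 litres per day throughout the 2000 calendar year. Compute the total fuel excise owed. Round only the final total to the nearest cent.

€75,835.44

January 1 – November 25, 2000: 330 days × 188 litres/day = 62,040 litres at €1.17/litre → €72,586.80
November 26 – December 31, 2000: 36 days × 188 litres/day = 6,768 litres at €0.48/litre → €3,248.64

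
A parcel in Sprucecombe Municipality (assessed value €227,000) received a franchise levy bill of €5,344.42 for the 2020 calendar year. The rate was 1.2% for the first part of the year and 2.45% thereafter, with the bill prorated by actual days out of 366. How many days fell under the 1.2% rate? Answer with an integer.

Let d = days at the first rate; then 366 − d days at the second rate.
€227,000 × [1.2%·d + 2.45%·(366−d)] / 366 = €5,344.42
Solving gives d = 28, so the new rate took effect on 29 Jan 2020.

28 days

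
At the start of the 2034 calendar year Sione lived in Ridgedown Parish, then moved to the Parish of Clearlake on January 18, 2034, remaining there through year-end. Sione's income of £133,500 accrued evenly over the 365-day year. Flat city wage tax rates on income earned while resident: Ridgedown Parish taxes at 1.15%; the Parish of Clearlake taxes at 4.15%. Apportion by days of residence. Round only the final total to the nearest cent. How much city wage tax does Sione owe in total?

£5,353.72

Ridgedown Parish, January 1 – January 17, 2034: 17 days → £133,500 × 1.15% × 17/365 = £71.5048
The Parish of Clearlake, January 18 – December 31, 2034: 348 days → £133,500 × 4.15% × 348/365 = £5,282.2110
Total = £5,353.7158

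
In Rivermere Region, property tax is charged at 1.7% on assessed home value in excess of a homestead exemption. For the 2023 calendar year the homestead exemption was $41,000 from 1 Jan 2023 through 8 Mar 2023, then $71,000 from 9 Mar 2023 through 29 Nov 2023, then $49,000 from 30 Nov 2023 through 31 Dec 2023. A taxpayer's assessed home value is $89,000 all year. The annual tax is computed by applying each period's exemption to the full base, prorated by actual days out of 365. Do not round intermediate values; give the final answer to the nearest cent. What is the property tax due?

$432.41

1 Jan – 8 Mar 2023: 67 days, exemption $41,000 → ($89,000 − $41,000) × 1.7% × 67/365 = $149.7863
9 Mar – 29 Nov 2023: 266 days, exemption $71,000 → ($89,000 − $71,000) × 1.7% × 266/365 = $223.0027
30 Nov – 31 Dec 2023: 32 days, exemption $49,000 → ($89,000 − $49,000) × 1.7% × 32/365 = $59.6164
Total = $432.4055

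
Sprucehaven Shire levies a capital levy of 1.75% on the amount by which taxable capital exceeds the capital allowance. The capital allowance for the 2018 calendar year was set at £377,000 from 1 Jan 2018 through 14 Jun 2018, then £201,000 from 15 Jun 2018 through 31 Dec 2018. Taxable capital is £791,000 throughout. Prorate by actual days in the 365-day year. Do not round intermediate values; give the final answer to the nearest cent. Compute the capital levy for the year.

£8,932.67

1 Jan – 14 Jun 2018: 165 days, exemption £377,000 → (£791,000 − £377,000) × 1.75% × 165/365 = £3,275.1370
15 Jun – 31 Dec 2018: 200 days, exemption £201,000 → (£791,000 − £201,000) × 1.75% × 200/365 = £5,657.5342
Total = £8,932.6712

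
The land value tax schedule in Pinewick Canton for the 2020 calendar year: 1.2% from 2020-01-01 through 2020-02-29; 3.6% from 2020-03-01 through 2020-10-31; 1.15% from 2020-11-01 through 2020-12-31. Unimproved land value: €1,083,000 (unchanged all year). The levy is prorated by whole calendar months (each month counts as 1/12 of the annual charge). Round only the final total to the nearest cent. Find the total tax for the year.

€30,233.75

2020-01-01 to 2020-02-29: 2 months at 1.2% → €1,083,000 × 1.2% × 2/12 = €2,166.0000
2020-03-01 to 2020-10-31: 8 months at 3.6% → €1,083,000 × 3.6% × 8/12 = €25,992.0000
2020-11-01 to 2020-12-31: 2 months at 1.15% → €1,083,000 × 1.15% × 2/12 = €2,075.7500
Total = €30,233.7500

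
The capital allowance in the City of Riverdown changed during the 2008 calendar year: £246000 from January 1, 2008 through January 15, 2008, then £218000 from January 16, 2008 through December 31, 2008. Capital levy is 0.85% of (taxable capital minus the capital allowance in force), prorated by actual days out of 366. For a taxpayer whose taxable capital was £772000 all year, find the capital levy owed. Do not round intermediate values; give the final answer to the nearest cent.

£4699.25

January 1 – January 15, 2008: 15 days, exemption £246000 → (£772000 − £246000) × 0.85% × 15/366 = £183.2377
January 16 – December 31, 2008: 351 days, exemption £218000 → (£772000 − £218000) × 0.85% × 351/366 = £4516.0082
Total = £4699.2459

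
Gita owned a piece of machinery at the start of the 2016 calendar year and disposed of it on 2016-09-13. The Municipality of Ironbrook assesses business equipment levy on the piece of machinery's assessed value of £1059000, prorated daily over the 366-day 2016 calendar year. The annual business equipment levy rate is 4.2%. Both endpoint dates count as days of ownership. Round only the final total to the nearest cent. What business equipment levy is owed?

£31231.82

Days held (2016-01-01 to 2016-09-13): 257 out of 366
Tax = £1059000 × 4.2% × 257/366 = £31231.8197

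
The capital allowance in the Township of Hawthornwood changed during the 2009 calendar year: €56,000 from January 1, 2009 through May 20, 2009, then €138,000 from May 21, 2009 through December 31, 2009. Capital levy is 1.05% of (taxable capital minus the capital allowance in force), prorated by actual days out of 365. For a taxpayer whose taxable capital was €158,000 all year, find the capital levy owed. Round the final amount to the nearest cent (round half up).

January 1 – May 20, 2009: 140 days, exemption €56,000 → (€158,000 − €56,000) × 1.05% × 140/365 = €410.7945
May 21 – December 31, 2009: 225 days, exemption €138,000 → (€158,000 − €138,000) × 1.05% × 225/365 = €129.4521
Total = €540.2466

€540.25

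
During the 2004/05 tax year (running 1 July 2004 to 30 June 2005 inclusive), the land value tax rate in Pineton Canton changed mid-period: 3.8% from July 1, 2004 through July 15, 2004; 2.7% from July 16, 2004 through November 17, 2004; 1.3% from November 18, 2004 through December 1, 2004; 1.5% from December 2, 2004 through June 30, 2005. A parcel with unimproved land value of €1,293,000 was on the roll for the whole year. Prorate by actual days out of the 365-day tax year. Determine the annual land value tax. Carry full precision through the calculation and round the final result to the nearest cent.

July 1 – July 15, 2004: 15 days at 3.8% → €1,293,000 × 3.8% × 15/365 = €2,019.2055
July 16 – November 17, 2004: 125 days at 2.7% → €1,293,000 × 2.7% × 125/365 = €11,955.8219
November 18 – December 1, 2004: 14 days at 1.3% → €1,293,000 × 1.3% × 14/365 = €644.7288
December 2, 2004 – June 30, 2005: 211 days at 1.5% → €1,293,000 × 1.5% × 211/365 = €11,211.9041
Total = €25,831.6603

€25,831.66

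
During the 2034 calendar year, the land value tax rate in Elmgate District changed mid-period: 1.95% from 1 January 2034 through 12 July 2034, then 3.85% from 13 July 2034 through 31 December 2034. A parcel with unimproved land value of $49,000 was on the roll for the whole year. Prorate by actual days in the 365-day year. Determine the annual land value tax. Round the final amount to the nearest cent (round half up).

$1,394.22

1 January – 12 July 2034: 193 days at 1.95% → $49,000 × 1.95% × 193/365 = $505.2370
13 July – 31 December 2034: 172 days at 3.85% → $49,000 × 3.85% × 172/365 = $888.9808
Total = $1,394.2178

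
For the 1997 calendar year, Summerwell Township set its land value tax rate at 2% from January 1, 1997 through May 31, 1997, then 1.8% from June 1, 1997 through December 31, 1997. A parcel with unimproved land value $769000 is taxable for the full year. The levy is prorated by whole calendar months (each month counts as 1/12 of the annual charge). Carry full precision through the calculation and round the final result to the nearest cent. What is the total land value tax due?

$14482.83

January 1 – May 31, 1997: 5 months at 2% → $769000 × 2% × 5/12 = $6408.3333
June 1 – December 31, 1997: 7 months at 1.8% → $769000 × 1.8% × 7/12 = $8074.5000
Total = $14482.8333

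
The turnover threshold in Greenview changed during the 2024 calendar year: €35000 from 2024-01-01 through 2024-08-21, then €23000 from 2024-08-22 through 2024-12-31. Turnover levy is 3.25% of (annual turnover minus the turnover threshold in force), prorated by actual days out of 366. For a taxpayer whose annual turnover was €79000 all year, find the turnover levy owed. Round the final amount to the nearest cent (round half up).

€1570.66

2024-01-01 to 2024-08-21: 234 days, exemption €35000 → (€79000 − €35000) × 3.25% × 234/366 = €914.2623
2024-08-22 to 2024-12-31: 132 days, exemption €23000 → (€79000 − €23000) × 3.25% × 132/366 = €656.3934
Total = €1570.6557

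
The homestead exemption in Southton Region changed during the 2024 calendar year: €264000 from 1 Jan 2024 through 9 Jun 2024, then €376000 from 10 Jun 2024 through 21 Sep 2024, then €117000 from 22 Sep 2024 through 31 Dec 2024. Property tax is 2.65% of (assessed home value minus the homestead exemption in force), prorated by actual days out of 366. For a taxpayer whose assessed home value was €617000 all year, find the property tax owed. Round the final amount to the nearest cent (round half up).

1 Jan – 9 Jun 2024: 161 days, exemption €264000 → (€617000 − €264000) × 2.65% × 161/366 = €4114.9577
10 Jun – 21 Sep 2024: 104 days, exemption €376000 → (€617000 − €376000) × 2.65% × 104/366 = €1814.7432
22 Sep – 31 Dec 2024: 101 days, exemption €117000 → (€617000 − €117000) × 2.65% × 101/366 = €3656.4208
Total = €9586.1216

€9586.12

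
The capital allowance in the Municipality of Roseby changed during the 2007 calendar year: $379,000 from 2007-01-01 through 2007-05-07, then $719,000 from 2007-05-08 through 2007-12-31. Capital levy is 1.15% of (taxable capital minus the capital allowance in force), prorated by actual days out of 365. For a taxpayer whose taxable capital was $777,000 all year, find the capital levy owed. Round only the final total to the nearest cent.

2007-01-01 to 2007-05-07: 127 days, exemption $379,000 → ($777,000 − $379,000) × 1.15% × 127/365 = $1,592.5452
2007-05-08 to 2007-12-31: 238 days, exemption $719,000 → ($777,000 − $719,000) × 1.15% × 238/365 = $434.9205
Total = $2,027.4658

$2,027.47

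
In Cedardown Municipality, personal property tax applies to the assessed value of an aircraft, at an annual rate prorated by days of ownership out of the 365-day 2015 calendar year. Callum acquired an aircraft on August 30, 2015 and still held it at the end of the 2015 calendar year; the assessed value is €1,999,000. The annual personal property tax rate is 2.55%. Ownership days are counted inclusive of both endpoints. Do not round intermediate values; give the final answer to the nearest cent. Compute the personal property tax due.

Days held (August 30 – December 31, 2015): 124 out of 365
Tax = €1,999,000 × 2.55% × 124/365 = €17,317.3644

€17,317.36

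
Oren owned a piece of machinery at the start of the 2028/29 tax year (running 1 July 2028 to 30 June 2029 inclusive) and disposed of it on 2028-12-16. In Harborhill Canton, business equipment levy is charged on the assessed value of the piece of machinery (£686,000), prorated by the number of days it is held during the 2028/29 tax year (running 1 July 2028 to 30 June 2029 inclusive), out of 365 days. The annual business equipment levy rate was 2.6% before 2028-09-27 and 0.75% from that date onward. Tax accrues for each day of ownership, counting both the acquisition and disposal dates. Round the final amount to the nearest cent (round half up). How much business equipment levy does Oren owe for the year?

£5,441.95

2028-07-01 to 2028-09-26: 88 days at 2.6% → £686,000 × 2.6% × 88/365 = £4,300.1863
2028-09-27 to 2028-12-16: 81 days at 0.75% → £686,000 × 0.75% × 81/365 = £1,141.7671
Total = £5,441.9534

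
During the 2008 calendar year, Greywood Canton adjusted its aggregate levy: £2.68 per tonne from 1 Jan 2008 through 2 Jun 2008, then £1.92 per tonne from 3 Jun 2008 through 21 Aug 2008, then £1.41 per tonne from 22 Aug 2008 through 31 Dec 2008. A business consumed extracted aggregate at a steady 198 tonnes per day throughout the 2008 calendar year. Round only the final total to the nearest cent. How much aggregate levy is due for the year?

1 Jan – 2 Jun 2008: 154 days × 198 tonnes/day = 30,492 tonnes at £2.68/tonne → £81,718.56
3 Jun – 21 Aug 2008: 80 days × 198 tonnes/day = 15,840 tonnes at £1.92/tonne → £30,412.80
22 Aug – 31 Dec 2008: 132 days × 198 tonnes/day = 26,136 tonnes at £1.41/tonne → £36,851.76

£148,983.12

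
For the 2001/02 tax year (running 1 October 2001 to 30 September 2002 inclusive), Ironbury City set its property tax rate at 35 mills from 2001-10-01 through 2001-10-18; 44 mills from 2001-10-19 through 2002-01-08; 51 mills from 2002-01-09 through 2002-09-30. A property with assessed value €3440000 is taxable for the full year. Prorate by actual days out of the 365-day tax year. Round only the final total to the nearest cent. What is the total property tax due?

2001-10-01 to 2001-10-18: 18 days at 35 mills → €3440000 × 3.5% × 18/365 = €5937.5342
2001-10-19 to 2002-01-08: 82 days at 44 mills → €3440000 × 4.4% × 82/365 = €34004.1644
2002-01-09 to 2002-09-30: 265 days at 51 mills → €3440000 × 5.1% × 265/365 = €127374.2466
Total = €167315.9452

€167315.95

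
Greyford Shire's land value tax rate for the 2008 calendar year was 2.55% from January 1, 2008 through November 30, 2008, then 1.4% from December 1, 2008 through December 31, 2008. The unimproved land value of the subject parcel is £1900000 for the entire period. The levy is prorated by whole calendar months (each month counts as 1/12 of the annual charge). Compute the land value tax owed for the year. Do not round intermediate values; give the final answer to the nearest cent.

January 1 – November 30, 2008: 11 months at 2.55% → £1900000 × 2.55% × 11/12 = £44412.5000
December 1 – December 31, 2008: 1 month at 1.4% → £1900000 × 1.4% × 1/12 = £2216.6667
Total = £46629.1667

£46629.17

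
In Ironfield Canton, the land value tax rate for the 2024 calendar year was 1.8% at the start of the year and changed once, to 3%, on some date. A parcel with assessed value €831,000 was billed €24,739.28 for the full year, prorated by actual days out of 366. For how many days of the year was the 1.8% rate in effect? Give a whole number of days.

7 days

Let d = days at the first rate; then 366 − d days at the second rate.
€831,000 × [1.8%·d + 3%·(366−d)] / 366 = €24,739.28
Solving gives d = 7, so the new rate took effect on 8 Jan 2024.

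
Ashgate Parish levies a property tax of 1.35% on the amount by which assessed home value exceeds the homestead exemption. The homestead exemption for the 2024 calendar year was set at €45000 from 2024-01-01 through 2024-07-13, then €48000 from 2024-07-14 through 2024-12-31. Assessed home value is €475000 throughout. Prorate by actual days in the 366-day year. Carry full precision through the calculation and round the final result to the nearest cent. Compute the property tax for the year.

€5786.08

2024-01-01 to 2024-07-13: 195 days, exemption €45000 → (€475000 − €45000) × 1.35% × 195/366 = €3092.8279
2024-07-14 to 2024-12-31: 171 days, exemption €48000 → (€475000 − €48000) × 1.35% × 171/366 = €2693.2500
Total = €5786.0779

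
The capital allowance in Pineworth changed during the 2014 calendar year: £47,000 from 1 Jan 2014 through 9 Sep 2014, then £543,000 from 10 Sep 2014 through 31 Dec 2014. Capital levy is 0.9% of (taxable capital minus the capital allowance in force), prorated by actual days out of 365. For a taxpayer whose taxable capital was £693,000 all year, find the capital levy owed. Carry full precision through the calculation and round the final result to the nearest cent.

£4,431.99

1 Jan – 9 Sep 2014: 252 days, exemption £47,000 → (£693,000 − £47,000) × 0.9% × 252/365 = £4,014.0493
10 Sep – 31 Dec 2014: 113 days, exemption £543,000 → (£693,000 − £543,000) × 0.9% × 113/365 = £417.9452
Total = £4,431.9945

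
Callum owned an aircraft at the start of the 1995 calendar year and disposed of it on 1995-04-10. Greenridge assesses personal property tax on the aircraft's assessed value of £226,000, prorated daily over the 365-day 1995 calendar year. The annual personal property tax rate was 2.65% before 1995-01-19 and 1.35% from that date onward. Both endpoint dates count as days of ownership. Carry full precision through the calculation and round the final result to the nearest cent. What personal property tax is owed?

1995-01-01 to 1995-01-18: 18 days at 2.65% → £226,000 × 2.65% × 18/365 = £295.3479
1995-01-19 to 1995-04-10: 82 days at 1.35% → £226,000 × 1.35% × 82/365 = £685.4301
Total = £980.7781

£980.78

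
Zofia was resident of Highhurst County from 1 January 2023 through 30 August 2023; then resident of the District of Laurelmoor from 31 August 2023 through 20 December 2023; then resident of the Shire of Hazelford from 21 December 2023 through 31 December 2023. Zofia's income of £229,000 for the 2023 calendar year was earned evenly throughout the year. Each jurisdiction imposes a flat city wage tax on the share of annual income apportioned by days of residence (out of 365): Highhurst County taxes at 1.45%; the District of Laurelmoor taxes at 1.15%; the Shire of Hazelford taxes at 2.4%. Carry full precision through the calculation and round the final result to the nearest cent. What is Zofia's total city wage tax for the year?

Highhurst County, 1 January – 30 August 2023: 242 days → £229,000 × 1.45% × 242/365 = £2,201.5370
The District of Laurelmoor, 31 August – 20 December 2023: 112 days → £229,000 × 1.15% × 112/365 = £808.0877
The Shire of Hazelford, 21 December – 31 December 2023: 11 days → £229,000 × 2.4% × 11/365 = £165.6329
Total = £3,175.2575

£3,175.26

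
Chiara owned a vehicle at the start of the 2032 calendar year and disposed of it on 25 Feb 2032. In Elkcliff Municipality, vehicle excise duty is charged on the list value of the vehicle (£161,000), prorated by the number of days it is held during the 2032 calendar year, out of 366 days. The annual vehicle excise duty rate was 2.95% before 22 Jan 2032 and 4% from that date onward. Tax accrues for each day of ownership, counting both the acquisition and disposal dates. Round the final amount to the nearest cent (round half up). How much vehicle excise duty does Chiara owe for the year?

1 Jan – 21 Jan 2032: 21 days at 2.95% → £161,000 × 2.95% × 21/366 = £272.5123
22 Jan – 25 Feb 2032: 35 days at 4% → £161,000 × 4% × 35/366 = £615.8470
Total = £888.3593

£888.36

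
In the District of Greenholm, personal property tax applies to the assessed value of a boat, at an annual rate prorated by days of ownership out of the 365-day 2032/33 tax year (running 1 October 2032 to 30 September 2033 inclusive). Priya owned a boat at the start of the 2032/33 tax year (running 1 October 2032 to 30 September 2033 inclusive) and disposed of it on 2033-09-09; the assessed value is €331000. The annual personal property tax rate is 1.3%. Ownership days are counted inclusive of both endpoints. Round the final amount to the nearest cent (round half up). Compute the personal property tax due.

€4055.43

Days held (2032-10-01 to 2033-09-09): 344 out of 365
Tax = €331000 × 1.3% × 344/365 = €4055.4301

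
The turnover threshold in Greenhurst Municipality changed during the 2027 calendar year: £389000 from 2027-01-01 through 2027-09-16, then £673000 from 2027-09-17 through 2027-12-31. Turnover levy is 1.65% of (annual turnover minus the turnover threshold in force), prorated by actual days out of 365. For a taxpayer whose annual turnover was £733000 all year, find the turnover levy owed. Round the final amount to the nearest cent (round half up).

2027-01-01 to 2027-09-16: 259 days, exemption £389000 → (£733000 − £389000) × 1.65% × 259/365 = £4027.6274
2027-09-17 to 2027-12-31: 106 days, exemption £673000 → (£733000 − £673000) × 1.65% × 106/365 = £287.5068
Total = £4315.1342

£4315.13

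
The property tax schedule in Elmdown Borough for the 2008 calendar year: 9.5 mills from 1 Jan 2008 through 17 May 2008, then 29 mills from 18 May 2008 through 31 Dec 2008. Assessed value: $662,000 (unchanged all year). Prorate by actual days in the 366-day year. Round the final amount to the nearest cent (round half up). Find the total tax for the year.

1 Jan – 17 May 2008: 138 days at 9.5 mills → $662,000 × 0.95% × 138/366 = $2,371.2623
18 May – 31 Dec 2008: 228 days at 29 mills → $662,000 × 2.9% × 228/366 = $11,959.4098
Total = $14,330.6721

$14,330.67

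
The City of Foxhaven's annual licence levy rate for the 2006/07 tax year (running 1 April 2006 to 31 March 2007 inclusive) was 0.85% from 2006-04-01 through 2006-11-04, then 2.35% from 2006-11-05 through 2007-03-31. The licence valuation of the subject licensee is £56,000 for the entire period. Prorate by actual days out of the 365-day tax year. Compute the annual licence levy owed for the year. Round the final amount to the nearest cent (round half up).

2006-04-01 to 2006-11-04: 218 days at 0.85% → £56,000 × 0.85% × 218/365 = £284.2959
2006-11-05 to 2007-03-31: 147 days at 2.35% → £56,000 × 2.35% × 147/365 = £530.0055
Total = £814.3014

£814.30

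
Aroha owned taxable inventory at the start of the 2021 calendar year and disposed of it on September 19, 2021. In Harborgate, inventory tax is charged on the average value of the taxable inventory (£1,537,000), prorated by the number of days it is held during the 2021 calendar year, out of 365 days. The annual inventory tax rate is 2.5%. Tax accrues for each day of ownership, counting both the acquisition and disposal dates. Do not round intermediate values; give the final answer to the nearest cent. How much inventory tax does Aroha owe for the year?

Days held (January 1 – September 19, 2021): 262 out of 365
Tax = £1,537,000 × 2.5% × 262/365 = £27,581.7808

£27,581.78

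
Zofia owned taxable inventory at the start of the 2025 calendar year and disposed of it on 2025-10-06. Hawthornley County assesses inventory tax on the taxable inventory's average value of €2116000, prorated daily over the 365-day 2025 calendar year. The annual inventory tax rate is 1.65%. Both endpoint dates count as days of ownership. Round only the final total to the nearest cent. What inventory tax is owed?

Days held (2025-01-01 to 2025-10-06): 279 out of 365
Tax = €2116000 × 1.65% × 279/365 = €26687.6877

€26687.69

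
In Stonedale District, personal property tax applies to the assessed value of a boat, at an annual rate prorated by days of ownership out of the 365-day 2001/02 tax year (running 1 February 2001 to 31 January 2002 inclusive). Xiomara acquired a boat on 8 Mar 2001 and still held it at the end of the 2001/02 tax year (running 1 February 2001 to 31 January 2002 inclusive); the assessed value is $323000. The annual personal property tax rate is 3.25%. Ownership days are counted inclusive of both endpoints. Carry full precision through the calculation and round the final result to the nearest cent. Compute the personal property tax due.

Days held (8 Mar 2001 – 31 Jan 2002): 330 out of 365
Tax = $323000 × 3.25% × 330/365 = $9490.8904

$9490.89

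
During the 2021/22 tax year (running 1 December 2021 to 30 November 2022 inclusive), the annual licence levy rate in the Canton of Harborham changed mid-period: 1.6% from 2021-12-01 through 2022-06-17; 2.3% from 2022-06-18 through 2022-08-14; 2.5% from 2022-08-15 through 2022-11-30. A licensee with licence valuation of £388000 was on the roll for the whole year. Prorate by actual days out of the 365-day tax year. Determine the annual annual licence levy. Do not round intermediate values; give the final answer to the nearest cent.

£7672.83

2021-12-01 to 2022-06-17: 199 days at 1.6% → £388000 × 1.6% × 199/365 = £3384.6356
2022-06-18 to 2022-08-14: 58 days at 2.3% → £388000 × 2.3% × 58/365 = £1418.0603
2022-08-15 to 2022-11-30: 108 days at 2.5% → £388000 × 2.5% × 108/365 = £2870.1370
Total = £7672.8329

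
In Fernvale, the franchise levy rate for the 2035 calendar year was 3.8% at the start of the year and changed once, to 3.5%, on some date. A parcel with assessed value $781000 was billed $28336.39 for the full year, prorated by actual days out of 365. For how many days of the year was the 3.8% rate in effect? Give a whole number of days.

156 days

Let d = days at the first rate; then 365 − d days at the second rate.
$781000 × [3.8%·d + 3.5%·(365−d)] / 365 = $28336.39
Solving gives d = 156, so the new rate took effect on 6 June 2035.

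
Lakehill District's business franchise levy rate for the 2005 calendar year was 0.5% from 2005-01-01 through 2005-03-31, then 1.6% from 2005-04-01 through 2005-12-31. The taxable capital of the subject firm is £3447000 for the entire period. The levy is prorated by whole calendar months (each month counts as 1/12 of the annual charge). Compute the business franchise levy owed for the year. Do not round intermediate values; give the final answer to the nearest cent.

2005-01-01 to 2005-03-31: 3 months at 0.5% → £3447000 × 0.5% × 3/12 = £4308.7500
2005-04-01 to 2005-12-31: 9 months at 1.6% → £3447000 × 1.6% × 9/12 = £41364.0000
Total = £45672.7500

£45672.75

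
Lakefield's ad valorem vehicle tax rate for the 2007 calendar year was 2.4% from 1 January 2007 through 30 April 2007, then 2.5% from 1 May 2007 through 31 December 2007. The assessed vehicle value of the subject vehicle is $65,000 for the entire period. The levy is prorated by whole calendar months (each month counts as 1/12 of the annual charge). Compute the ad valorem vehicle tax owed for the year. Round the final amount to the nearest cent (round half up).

$1,603.33

1 January – 30 April 2007: 4 months at 2.4% → $65,000 × 2.4% × 4/12 = $520.0000
1 May – 31 December 2007: 8 months at 2.5% → $65,000 × 2.5% × 8/12 = $1,083.3333
Total = $1,603.3333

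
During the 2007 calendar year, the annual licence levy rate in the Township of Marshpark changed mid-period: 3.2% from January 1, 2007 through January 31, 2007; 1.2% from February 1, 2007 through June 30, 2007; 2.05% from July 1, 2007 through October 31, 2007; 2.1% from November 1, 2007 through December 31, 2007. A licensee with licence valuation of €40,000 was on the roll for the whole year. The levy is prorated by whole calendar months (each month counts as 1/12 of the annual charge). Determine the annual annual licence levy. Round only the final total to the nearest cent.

January 1 – January 31, 2007: 1 month at 3.2% → €40,000 × 3.2% × 1/12 = €106.6667
February 1 – June 30, 2007: 5 months at 1.2% → €40,000 × 1.2% × 5/12 = €200.0000
July 1 – October 31, 2007: 4 months at 2.05% → €40,000 × 2.05% × 4/12 = €273.3333
November 1 – December 31, 2007: 2 months at 2.1% → €40,000 × 2.1% × 2/12 = €140.0000
Total = €720.0000

€720.00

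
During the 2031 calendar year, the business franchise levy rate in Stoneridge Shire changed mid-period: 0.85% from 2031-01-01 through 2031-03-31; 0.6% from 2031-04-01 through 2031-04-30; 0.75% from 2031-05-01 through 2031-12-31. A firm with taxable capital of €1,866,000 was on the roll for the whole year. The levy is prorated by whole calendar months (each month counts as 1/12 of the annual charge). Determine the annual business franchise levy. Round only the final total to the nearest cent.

€14,228.25

2031-01-01 to 2031-03-31: 3 months at 0.85% → €1,866,000 × 0.85% × 3/12 = €3,965.2500
2031-04-01 to 2031-04-30: 1 month at 0.6% → €1,866,000 × 0.6% × 1/12 = €933.0000
2031-05-01 to 2031-12-31: 8 months at 0.75% → €1,866,000 × 0.75% × 8/12 = €9,330.0000
Total = €14,228.2500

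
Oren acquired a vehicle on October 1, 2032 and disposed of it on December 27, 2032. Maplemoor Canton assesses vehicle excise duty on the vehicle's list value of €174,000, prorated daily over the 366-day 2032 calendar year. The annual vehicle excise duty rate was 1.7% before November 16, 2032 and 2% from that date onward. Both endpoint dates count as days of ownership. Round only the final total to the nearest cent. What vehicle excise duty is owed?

€771.11

October 1 – November 15, 2032: 46 days at 1.7% → €174,000 × 1.7% × 46/366 = €371.7705
November 16 – December 27, 2032: 42 days at 2% → €174,000 × 2% × 42/366 = €399.3443
Total = €771.1148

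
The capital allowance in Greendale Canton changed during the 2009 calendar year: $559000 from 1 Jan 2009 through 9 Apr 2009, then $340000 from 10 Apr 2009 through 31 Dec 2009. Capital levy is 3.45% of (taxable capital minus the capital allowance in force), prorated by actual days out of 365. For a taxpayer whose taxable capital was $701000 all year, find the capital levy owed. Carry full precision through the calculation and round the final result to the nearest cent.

1 Jan – 9 Apr 2009: 99 days, exemption $559000 → ($701000 − $559000) × 3.45% × 99/365 = $1328.7699
10 Apr – 31 Dec 2009: 266 days, exemption $340000 → ($701000 − $340000) × 3.45% × 266/365 = $9076.4301
Total = $10405.2000

$10405.20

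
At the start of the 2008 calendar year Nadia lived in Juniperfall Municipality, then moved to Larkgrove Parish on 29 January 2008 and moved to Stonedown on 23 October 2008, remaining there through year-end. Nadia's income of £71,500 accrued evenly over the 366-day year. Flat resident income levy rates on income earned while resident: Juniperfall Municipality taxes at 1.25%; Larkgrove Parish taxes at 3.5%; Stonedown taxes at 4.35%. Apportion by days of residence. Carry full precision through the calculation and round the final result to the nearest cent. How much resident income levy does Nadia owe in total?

Juniperfall Municipality, 1 January – 28 January 2008: 28 days → £71,500 × 1.25% × 28/366 = £68.3743
Larkgrove Parish, 29 January – 22 October 2008: 268 days → £71,500 × 3.5% × 268/366 = £1,832.4317
Stonedown, 23 October – 31 December 2008: 70 days → £71,500 × 4.35% × 70/366 = £594.8566
Total = £2,495.6626

£2,495.66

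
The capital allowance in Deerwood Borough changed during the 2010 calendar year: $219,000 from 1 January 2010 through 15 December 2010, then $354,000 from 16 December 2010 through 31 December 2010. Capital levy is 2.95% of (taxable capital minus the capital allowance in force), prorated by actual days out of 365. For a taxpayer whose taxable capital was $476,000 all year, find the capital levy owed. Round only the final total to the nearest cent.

1 January – 15 December 2010: 349 days, exemption $219,000 → ($476,000 − $219,000) × 2.95% × 349/365 = $7,249.1603
16 December – 31 December 2010: 16 days, exemption $354,000 → ($476,000 − $354,000) × 2.95% × 16/365 = $157.7644
Total = $7,406.9247

$7,406.92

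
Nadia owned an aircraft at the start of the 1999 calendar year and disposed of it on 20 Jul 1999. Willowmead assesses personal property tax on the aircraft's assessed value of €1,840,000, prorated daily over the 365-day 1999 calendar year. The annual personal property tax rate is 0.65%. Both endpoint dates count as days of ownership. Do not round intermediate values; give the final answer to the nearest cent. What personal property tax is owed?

€6,586.19

Days held (1 Jan – 20 Jul 1999): 201 out of 365
Tax = €1,840,000 × 0.65% × 201/365 = €6,586.1918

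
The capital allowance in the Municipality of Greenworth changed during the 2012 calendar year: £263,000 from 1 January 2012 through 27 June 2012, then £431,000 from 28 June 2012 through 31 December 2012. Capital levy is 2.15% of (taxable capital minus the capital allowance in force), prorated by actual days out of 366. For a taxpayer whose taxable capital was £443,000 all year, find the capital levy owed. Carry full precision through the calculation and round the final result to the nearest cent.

1 January – 27 June 2012: 179 days, exemption £263,000 → (£443,000 − £263,000) × 2.15% × 179/366 = £1,892.7049
28 June – 31 December 2012: 187 days, exemption £431,000 → (£443,000 − £431,000) × 2.15% × 187/366 = £131.8197
Total = £2,024.5246

£2,024.52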